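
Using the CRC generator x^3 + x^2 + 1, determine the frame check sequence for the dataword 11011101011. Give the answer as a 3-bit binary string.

010

Append 3 zeros: 11011101011000. Divide by 1101 (XOR where the leading bit is 1):
  pos 0: 1101 XOR 1101 = 0000
  pos 4: 1101 XOR 1101 = 0000
  pos 9: 1100 XOR 1101 = 0001
Remainder (last 3 bits) = 010. This is the CRC / FCS.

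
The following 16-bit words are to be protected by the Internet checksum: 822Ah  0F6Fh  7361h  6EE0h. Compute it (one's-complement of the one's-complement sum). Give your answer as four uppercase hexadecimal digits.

8C24

One's-complement addition (fold any carry out of bit 15 back into bit 0):
  0x822A + 0x0F6F = 0x09199
  0x9199 + 0x7361 = 0x104FA → wrap carry → 0x04FB
  0x04FB + 0x6EE0 = 0x073DB
One's-complement sum = 0x73DB.
Checksum = ~0x73DB & 0xFFFF = 0x8C24.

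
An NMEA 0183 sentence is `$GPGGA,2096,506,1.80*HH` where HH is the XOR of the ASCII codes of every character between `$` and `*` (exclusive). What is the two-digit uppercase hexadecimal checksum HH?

XOR the ASCII codes of the payload characters:
  'G' = 0x47 → acc = 0x47
  'P' = 0x50 → acc = 0x17
  'G' = 0x47 → acc = 0x50
  'G' = 0x47 → acc = 0x17
  'A' = 0x41 → acc = 0x56
  ',' = 0x2C → acc = 0x7A
  '2' = 0x32 → acc = 0x48
  '0' = 0x30 → acc = 0x78
  '9' = 0x39 → acc = 0x41
  '6' = 0x36 → acc = 0x77
  ',' = 0x2C → acc = 0x5B
  '5' = 0x35 → acc = 0x6E
  '0' = 0x30 → acc = 0x5E
  '6' = 0x36 → acc = 0x68
  ',' = 0x2C → acc = 0x44
  '1' = 0x31 → acc = 0x75
  '.' = 0x2E → acc = 0x5B
  '8' = 0x38 → acc = 0x63
  '0' = 0x30 → acc = 0x53
Checksum = 0x53.

53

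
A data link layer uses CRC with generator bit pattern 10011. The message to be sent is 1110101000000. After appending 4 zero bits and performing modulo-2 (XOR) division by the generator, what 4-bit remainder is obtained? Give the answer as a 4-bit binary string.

Append 4 zeros: 11101010000000000. Divide by 10011 (XOR where the leading bit is 1):
  pos 0: 11101 XOR 10011 = 01110
  pos 1: 11100 XOR 10011 = 01111
  pos 2: 11111 XOR 10011 = 01100
  pos 3: 11000 XOR 10011 = 01011
  pos 4: 10110 XOR 10011 = 00101
  pos 6: 10100 XOR 10011 = 00111
  pos 8: 11100 XOR 10011 = 01111
  pos 9: 11110 XOR 10011 = 01101
  pos 10: 11010 XOR 10011 = 01001
  pos 11: 10010 XOR 10011 = 00001
Remainder (last 4 bits) = 0010. This is the CRC / FCS.

0010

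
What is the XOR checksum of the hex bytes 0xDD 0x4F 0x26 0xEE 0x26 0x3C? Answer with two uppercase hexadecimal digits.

40

XOR the bytes together:
  start with 0xDD
  0xDD ⊕ 0x4F = 0x92
  0x92 ⊕ 0x26 = 0xB4
  0xB4 ⊕ 0xEE = 0x5A
  0x5A ⊕ 0x26 = 0x7C
  0x7C ⊕ 0x3C = 0x40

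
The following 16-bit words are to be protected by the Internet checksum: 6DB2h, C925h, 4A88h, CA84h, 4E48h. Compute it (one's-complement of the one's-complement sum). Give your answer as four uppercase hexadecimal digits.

One's-complement addition (fold any carry out of bit 15 back into bit 0):
  0x6DB2 + 0xC925 = 0x136D7 → wrap carry → 0x36D8
  0x36D8 + 0x4A88 = 0x08160
  0x8160 + 0xCA84 = 0x14BE4 → wrap carry → 0x4BE5
  0x4BE5 + 0x4E48 = 0x09A2D
One's-complement sum = 0x9A2D.
Checksum = ~0x9A2D & 0xFFFF = 0x65D2.

65D2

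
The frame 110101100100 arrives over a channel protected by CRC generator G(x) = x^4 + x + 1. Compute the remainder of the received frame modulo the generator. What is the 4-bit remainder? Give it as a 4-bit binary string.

0010

Modulo-2 division of 110101100100 by 10011:
  pos 0: 11010 XOR 10011 = 01001
  pos 1: 10011 XOR 10011 = 00000
  pos 6: 10010 XOR 10011 = 00001
Remainder = 0010 (nonzero — an error is detected).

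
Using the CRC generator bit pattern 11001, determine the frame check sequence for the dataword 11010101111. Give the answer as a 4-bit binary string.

1000

Append 4 zeros: 110101011110000. Divide by 11001 (XOR where the leading bit is 1):
  pos 0: 11010 XOR 11001 = 00011
  pos 3: 11101 XOR 11001 = 00100
  pos 5: 10011 XOR 11001 = 01010
  pos 6: 10101 XOR 11001 = 01100
  pos 7: 11000 XOR 11001 = 00001
Remainder (last 4 bits) = 1000. This is the CRC / FCS.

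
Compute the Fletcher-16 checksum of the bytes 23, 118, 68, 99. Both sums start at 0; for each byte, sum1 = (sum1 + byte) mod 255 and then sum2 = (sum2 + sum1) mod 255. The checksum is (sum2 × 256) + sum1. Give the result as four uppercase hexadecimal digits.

AB35

Running sums (mod 255):
  after byte 0 (23): sum1=23, sum2=23
  after byte 1 (118): sum1=141, sum2=164
  after byte 2 (68): sum1=209, sum2=118
  after byte 3 (99): sum1=53, sum2=171
Checksum = sum2·256 + sum1 = 171·256 + 53 = 43829 = 0xAB35.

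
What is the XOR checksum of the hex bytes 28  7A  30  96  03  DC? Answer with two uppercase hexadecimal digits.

XOR the bytes together:
  start with 0x28
  0x28 ⊕ 0x7A = 0x52
  0x52 ⊕ 0x30 = 0x62
  0x62 ⊕ 0x96 = 0xF4
  0xF4 ⊕ 0x03 = 0xF7
  0xF7 ⊕ 0xDC = 0x2B

2B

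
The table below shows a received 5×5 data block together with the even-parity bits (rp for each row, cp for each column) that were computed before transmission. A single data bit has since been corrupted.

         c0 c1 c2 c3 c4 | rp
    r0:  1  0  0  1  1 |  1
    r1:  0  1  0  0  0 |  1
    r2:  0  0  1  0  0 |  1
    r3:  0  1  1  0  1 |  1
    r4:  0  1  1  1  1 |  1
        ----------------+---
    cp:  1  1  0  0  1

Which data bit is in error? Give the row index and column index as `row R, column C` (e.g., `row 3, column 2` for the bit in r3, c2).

Recompute each row's even parity and compare to rp:
  r0: data parity 1, sent rp 1 → ok
  r1: data parity 1, sent rp 1 → ok
  r2: data parity 1, sent rp 1 → ok
  r3: data parity 1, sent rp 1 → ok
  r4: data parity 0, sent rp 1 → mismatch
Recompute each column's even parity and compare to cp:
  c0: data parity 1, sent cp 1 → ok
  c1: data parity 1, sent cp 1 → ok
  c2: data parity 1, sent cp 0 → mismatch
  c3: data parity 0, sent cp 0 → ok
  c4: data parity 1, sent cp 1 → ok
Exactly one row (r4) and one column (c2) fail → the flipped bit is at their intersection.

row 4, column 2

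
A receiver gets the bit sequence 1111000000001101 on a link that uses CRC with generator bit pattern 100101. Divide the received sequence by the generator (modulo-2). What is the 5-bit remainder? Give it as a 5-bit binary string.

Modulo-2 division of 1111000000001101 by 100101:
  pos 0: 111100 XOR 100101 = 011001
  pos 1: 110010 XOR 100101 = 010111
  pos 2: 101110 XOR 100101 = 001011
  pos 4: 101100 XOR 100101 = 001001
  pos 6: 100100 XOR 100101 = 000001
Remainder = 11101 (nonzero — an error is detected).

11101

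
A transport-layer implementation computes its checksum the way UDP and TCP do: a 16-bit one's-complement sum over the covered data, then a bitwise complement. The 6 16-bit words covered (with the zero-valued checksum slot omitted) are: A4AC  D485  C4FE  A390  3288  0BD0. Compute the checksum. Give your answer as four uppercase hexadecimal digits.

DFE5

One's-complement addition (fold any carry out of bit 15 back into bit 0):
  0xA4AC + 0xD485 = 0x17931 → wrap carry → 0x7932
  0x7932 + 0xC4FE = 0x13E30 → wrap carry → 0x3E31
  0x3E31 + 0xA390 = 0x0E1C1
  0xE1C1 + 0x3288 = 0x11449 → wrap carry → 0x144A
  0x144A + 0x0BD0 = 0x0201A
One's-complement sum = 0x201A.
Checksum = ~0x201A & 0xFFFF = 0xDFE5.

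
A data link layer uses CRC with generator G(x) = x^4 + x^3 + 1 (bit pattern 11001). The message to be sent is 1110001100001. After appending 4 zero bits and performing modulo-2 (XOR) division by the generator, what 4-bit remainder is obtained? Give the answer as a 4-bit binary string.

Append 4 zeros: 11100011000010000. Divide by 11001 (XOR where the leading bit is 1):
  pos 0: 11100 XOR 11001 = 00101
  pos 2: 10101 XOR 11001 = 01100
  pos 3: 11001 XOR 11001 = 00000
  pos 12: 10000 XOR 11001 = 01001
Remainder (last 4 bits) = 1001. This is the CRC / FCS.

1001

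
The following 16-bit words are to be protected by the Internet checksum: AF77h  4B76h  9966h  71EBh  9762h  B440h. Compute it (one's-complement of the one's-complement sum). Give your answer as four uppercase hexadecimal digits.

AE1C

One's-complement addition (fold any carry out of bit 15 back into bit 0):
  0xAF77 + 0x4B76 = 0x0FAED
  0xFAED + 0x9966 = 0x19453 → wrap carry → 0x9454
  0x9454 + 0x71EB = 0x1063F → wrap carry → 0x0640
  0x0640 + 0x9762 = 0x09DA2
  0x9DA2 + 0xB440 = 0x151E2 → wrap carry → 0x51E3
One's-complement sum = 0x51E3.
Checksum = ~0x51E3 & 0xFFFF = 0xAE1C.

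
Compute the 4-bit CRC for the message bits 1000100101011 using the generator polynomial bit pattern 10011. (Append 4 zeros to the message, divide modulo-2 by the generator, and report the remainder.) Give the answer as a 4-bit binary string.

Append 4 zeros: 10001001010110000. Divide by 10011 (XOR where the leading bit is 1):
  pos 0: 10001 XOR 10011 = 00010
  pos 3: 10001 XOR 10011 = 00010
  pos 6: 10010 XOR 10011 = 00001
  pos 10: 11100 XOR 10011 = 01111
  pos 11: 11110 XOR 10011 = 01101
  pos 12: 11010 XOR 10011 = 01001
Remainder (last 4 bits) = 1001. This is the CRC / FCS.

1001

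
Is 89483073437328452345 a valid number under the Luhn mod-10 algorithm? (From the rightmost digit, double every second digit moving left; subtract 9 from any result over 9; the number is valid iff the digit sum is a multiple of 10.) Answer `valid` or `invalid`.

From the right, keep odd positions and double even positions (subtract 9 from any doubled value over 9):
  doubled (positions 2,4,...): 8 4 8 4 5 8 5 6 8 7 → sum 63
  kept (positions 1,3,...): 5 3 5 8 3 3 3 0 8 9 → sum 47
Total = 110.
110 mod 10 = 0, so the number is valid.

valid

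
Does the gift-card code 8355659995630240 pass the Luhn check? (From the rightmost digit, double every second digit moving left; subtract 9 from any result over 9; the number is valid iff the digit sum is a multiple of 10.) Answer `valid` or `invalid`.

invalid

From the right, keep odd positions and double even positions (subtract 9 from any doubled value over 9):
  doubled (positions 2,4,...): 8 0 3 9 9 3 1 7 → sum 40
  kept (positions 1,3,...): 0 2 3 5 9 5 5 3 → sum 32
Total = 72.
72 mod 10 = 2, so the number is invalid.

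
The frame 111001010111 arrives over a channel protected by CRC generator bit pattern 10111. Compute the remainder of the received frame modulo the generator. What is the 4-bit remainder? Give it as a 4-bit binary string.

0000

Modulo-2 division of 111001010111 by 10111:
  pos 0: 11100 XOR 10111 = 01011
  pos 1: 10111 XOR 10111 = 00000
  pos 7: 10111 XOR 10111 = 00000
Remainder = 0000 (zero — the frame passes the CRC check).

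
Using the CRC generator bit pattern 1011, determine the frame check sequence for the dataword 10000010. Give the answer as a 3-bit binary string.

Append 3 zeros: 10000010000. Divide by 1011 (XOR where the leading bit is 1):
  pos 0: 1000 XOR 1011 = 0011
  pos 2: 1100 XOR 1011 = 0111
  pos 3: 1111 XOR 1011 = 0100
  pos 4: 1000 XOR 1011 = 0011
  pos 6: 1100 XOR 1011 = 0111
  pos 7: 1110 XOR 1011 = 0101
Remainder (last 3 bits) = 101. This is the CRC / FCS.

101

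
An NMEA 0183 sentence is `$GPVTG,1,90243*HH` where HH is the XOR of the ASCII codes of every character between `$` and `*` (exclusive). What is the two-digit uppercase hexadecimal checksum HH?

XOR the ASCII codes of the payload characters:
  'G' = 0x47 → acc = 0x47
  'P' = 0x50 → acc = 0x17
  'V' = 0x56 → acc = 0x41
  'T' = 0x54 → acc = 0x15
  'G' = 0x47 → acc = 0x52
  ',' = 0x2C → acc = 0x7E
  '1' = 0x31 → acc = 0x4F
  ',' = 0x2C → acc = 0x63
  '9' = 0x39 → acc = 0x5A
  '0' = 0x30 → acc = 0x6A
  '2' = 0x32 → acc = 0x58
  '4' = 0x34 → acc = 0x6C
  '3' = 0x33 → acc = 0x5F
Checksum = 0x5F.

5F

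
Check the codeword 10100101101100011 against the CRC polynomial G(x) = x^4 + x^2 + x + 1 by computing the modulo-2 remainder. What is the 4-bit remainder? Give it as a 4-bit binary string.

Modulo-2 division of 10100101101100011 by 10111:
  pos 0: 10100 XOR 10111 = 00011
  pos 3: 11101 XOR 10111 = 01010
  pos 4: 10101 XOR 10111 = 00010
  pos 7: 10011 XOR 10111 = 00100
  pos 9: 10000 XOR 10111 = 00111
  pos 11: 11101 XOR 10111 = 01010
  pos 12: 10101 XOR 10111 = 00010
Remainder = 0010 (nonzero — an error is detected).

0010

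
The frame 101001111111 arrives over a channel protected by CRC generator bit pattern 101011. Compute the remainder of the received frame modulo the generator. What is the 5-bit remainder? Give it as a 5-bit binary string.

10011

Modulo-2 division of 101001111111 by 101011:
  pos 0: 101001 XOR 101011 = 000010
  pos 4: 101111 XOR 101011 = 000100
Remainder = 10011 (nonzero — an error is detected).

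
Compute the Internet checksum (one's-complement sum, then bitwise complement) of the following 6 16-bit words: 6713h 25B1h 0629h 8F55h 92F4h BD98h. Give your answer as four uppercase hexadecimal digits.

8D2F

One's-complement addition (fold any carry out of bit 15 back into bit 0):
  0x6713 + 0x25B1 = 0x08CC4
  0x8CC4 + 0x0629 = 0x092ED
  0x92ED + 0x8F55 = 0x12242 → wrap carry → 0x2243
  0x2243 + 0x92F4 = 0x0B537
  0xB537 + 0xBD98 = 0x172CF → wrap carry → 0x72D0
One's-complement sum = 0x72D0.
Checksum = ~0x72D0 & 0xFFFF = 0x8D2F.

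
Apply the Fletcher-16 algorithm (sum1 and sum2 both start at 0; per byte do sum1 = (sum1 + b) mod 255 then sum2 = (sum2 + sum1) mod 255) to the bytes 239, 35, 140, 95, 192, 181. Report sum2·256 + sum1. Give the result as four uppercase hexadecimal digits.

Running sums (mod 255):
  after byte 0 (239): sum1=239, sum2=239
  after byte 1 (35): sum1=19, sum2=3
  after byte 2 (140): sum1=159, sum2=162
  after byte 3 (95): sum1=254, sum2=161
  after byte 4 (192): sum1=191, sum2=97
  after byte 5 (181): sum1=117, sum2=214
Checksum = sum2·256 + sum1 = 214·256 + 117 = 54901 = 0xD675.

D675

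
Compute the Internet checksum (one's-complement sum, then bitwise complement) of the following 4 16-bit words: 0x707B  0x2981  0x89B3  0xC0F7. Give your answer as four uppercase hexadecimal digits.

1B58

One's-complement addition (fold any carry out of bit 15 back into bit 0):
  0x707B + 0x2981 = 0x099FC
  0x99FC + 0x89B3 = 0x123AF → wrap carry → 0x23B0
  0x23B0 + 0xC0F7 = 0x0E4A7
One's-complement sum = 0xE4A7.
Checksum = ~0xE4A7 & 0xFFFF = 0x1B58.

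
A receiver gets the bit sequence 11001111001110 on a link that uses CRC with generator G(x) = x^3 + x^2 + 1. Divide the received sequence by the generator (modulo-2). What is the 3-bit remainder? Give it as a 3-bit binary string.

111

Modulo-2 division of 11001111001110 by 1101:
  pos 0: 1100 XOR 1101 = 0001
  pos 3: 1111 XOR 1101 = 0010
  pos 5: 1010 XOR 1101 = 0111
  pos 6: 1110 XOR 1101 = 0011
  pos 8: 1111 XOR 1101 = 0010
  pos 10: 1010 XOR 1101 = 0111
Remainder = 111 (nonzero — an error is detected).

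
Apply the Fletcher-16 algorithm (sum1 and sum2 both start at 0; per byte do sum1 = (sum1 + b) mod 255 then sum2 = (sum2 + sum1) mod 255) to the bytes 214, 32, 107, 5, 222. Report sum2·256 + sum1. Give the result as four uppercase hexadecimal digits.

DD46

Running sums (mod 255):
  after byte 0 (214): sum1=214, sum2=214
  after byte 1 (32): sum1=246, sum2=205
  after byte 2 (107): sum1=98, sum2=48
  after byte 3 (5): sum1=103, sum2=151
  after byte 4 (222): sum1=70, sum2=221
Checksum = sum2·256 + sum1 = 221·256 + 70 = 56646 = 0xDD46.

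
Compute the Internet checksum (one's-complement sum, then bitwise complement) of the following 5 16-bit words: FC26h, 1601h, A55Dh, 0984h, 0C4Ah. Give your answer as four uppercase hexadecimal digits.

32AC

One's-complement addition (fold any carry out of bit 15 back into bit 0):
  0xFC26 + 0x1601 = 0x11227 → wrap carry → 0x1228
  0x1228 + 0xA55D = 0x0B785
  0xB785 + 0x0984 = 0x0C109
  0xC109 + 0x0C4A = 0x0CD53
One's-complement sum = 0xCD53.
Checksum = ~0xCD53 & 0xFFFF = 0x32AC.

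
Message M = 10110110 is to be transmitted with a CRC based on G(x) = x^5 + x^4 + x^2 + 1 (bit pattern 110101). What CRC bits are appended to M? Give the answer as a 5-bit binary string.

10110

Append 5 zeros: 1011011000000. Divide by 110101 (XOR where the leading bit is 1):
  pos 0: 101101 XOR 110101 = 011000
  pos 1: 110001 XOR 110101 = 000100
  pos 4: 100000 XOR 110101 = 010101
  pos 5: 101010 XOR 110101 = 011111
  pos 6: 111110 XOR 110101 = 001011
Remainder (last 5 bits) = 10110. This is the CRC / FCS.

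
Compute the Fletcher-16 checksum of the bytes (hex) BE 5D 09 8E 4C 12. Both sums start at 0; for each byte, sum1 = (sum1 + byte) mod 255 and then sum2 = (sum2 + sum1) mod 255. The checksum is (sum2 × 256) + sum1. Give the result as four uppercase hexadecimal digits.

Running sums (mod 255):
  after byte 0 (BE): sum1=190, sum2=190
  after byte 1 (5D): sum1=28, sum2=218
  after byte 2 (09): sum1=37, sum2=0
  after byte 3 (8E): sum1=179, sum2=179
  after byte 4 (4C): sum1=0, sum2=179
  after byte 5 (12): sum1=18, sum2=197
Checksum = sum2·256 + sum1 = 197·256 + 18 = 50450 = 0xC512.

C512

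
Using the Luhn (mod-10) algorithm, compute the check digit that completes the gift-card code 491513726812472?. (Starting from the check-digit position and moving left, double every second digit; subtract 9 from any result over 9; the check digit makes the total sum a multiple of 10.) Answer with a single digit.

0

Partial digits right→left: 2 7 4 2 1 8 6 2 7 3 1 5 1 9 4
Double every second digit counting from the check-digit position (so the 1st, 3rd, 5th, ... of the partial from the right).
  doubled (with −9 where >9): 4 8 2 3 5 2 2 8 → sum 34
  kept as-is: 7 2 8 2 3 5 9 → sum 36
Total = 34 + 36 = 70.
Check digit = (10 − (70 mod 10)) mod 10 = 0.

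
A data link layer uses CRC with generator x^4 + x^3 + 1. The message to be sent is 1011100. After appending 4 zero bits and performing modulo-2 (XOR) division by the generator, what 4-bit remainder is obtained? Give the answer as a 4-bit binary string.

1100

Append 4 zeros: 10111000000. Divide by 11001 (XOR where the leading bit is 1):
  pos 0: 10111 XOR 11001 = 01110
  pos 1: 11100 XOR 11001 = 00101
  pos 3: 10100 XOR 11001 = 01101
  pos 4: 11010 XOR 11001 = 00011
Remainder (last 4 bits) = 1100. This is the CRC / FCS.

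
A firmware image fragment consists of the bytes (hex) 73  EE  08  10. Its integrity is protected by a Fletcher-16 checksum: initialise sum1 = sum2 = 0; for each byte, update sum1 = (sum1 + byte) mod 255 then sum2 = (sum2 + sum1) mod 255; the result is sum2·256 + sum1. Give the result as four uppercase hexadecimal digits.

BA7A

Running sums (mod 255):
  after byte 0 (73): sum1=115, sum2=115
  after byte 1 (EE): sum1=98, sum2=213
  after byte 2 (08): sum1=106, sum2=64
  after byte 3 (10): sum1=122, sum2=186
Checksum = sum2·256 + sum1 = 186·256 + 122 = 47738 = 0xBA7A.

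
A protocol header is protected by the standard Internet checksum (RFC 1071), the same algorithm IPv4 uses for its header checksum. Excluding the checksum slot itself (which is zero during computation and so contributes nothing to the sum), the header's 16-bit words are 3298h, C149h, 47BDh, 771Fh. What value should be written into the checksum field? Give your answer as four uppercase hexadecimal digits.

One's-complement addition (fold any carry out of bit 15 back into bit 0):
  0x3298 + 0xC149 = 0x0F3E1
  0xF3E1 + 0x47BD = 0x13B9E → wrap carry → 0x3B9F
  0x3B9F + 0x771F = 0x0B2BE
One's-complement sum = 0xB2BE.
Checksum = ~0xB2BE & 0xFFFF = 0x4D41.

4D41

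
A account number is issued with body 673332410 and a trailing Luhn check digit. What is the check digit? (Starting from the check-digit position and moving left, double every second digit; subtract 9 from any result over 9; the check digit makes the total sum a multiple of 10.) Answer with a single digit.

4

Partial digits right→left: 0 1 4 2 3 3 3 7 6
Double every second digit counting from the check-digit position (so the 1st, 3rd, 5th, ... of the partial from the right).
  doubled (with −9 where >9): 0 8 6 6 3 → sum 23
  kept as-is: 1 2 3 7 → sum 13
Total = 23 + 13 = 36.
Check digit = (10 − (36 mod 10)) mod 10 = 4.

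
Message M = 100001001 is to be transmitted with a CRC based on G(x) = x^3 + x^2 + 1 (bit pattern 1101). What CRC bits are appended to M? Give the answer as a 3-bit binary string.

100

Append 3 zeros: 100001001000. Divide by 1101 (XOR where the leading bit is 1):
  pos 0: 1000 XOR 1101 = 0101
  pos 1: 1010 XOR 1101 = 0111
  pos 2: 1111 XOR 1101 = 0010
  pos 4: 1000 XOR 1101 = 0101
  pos 5: 1011 XOR 1101 = 0110
  pos 6: 1100 XOR 1101 = 0001
Remainder (last 3 bits) = 100. This is the CRC / FCS.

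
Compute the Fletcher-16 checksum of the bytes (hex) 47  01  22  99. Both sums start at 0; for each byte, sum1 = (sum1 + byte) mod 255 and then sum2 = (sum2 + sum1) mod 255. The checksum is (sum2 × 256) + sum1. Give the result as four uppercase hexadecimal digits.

FD04

Running sums (mod 255):
  after byte 0 (47): sum1=71, sum2=71
  after byte 1 (01): sum1=72, sum2=143
  after byte 2 (22): sum1=106, sum2=249
  after byte 3 (99): sum1=4, sum2=253
Checksum = sum2·256 + sum1 = 253·256 + 4 = 64772 = 0xFD04.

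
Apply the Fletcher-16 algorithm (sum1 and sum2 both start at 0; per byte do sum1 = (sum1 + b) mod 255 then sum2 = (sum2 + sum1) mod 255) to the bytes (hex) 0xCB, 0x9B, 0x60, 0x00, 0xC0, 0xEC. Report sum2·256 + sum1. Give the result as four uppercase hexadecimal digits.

C075

Running sums (mod 255):
  after byte 0 (0xCB): sum1=203, sum2=203
  after byte 1 (0x9B): sum1=103, sum2=51
  after byte 2 (0x60): sum1=199, sum2=250
  after byte 3 (0x00): sum1=199, sum2=194
  after byte 4 (0xC0): sum1=136, sum2=75
  after byte 5 (0xEC): sum1=117, sum2=192
Checksum = sum2·256 + sum1 = 192·256 + 117 = 49269 = 0xC075.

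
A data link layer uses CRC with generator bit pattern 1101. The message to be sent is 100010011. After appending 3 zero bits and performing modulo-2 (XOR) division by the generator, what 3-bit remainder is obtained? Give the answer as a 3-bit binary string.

100

Append 3 zeros: 100010011000. Divide by 1101 (XOR where the leading bit is 1):
  pos 0: 1000 XOR 1101 = 0101
  pos 1: 1011 XOR 1101 = 0110
  pos 2: 1100 XOR 1101 = 0001
  pos 5: 1011 XOR 1101 = 0110
  pos 6: 1100 XOR 1101 = 0001
Remainder (last 3 bits) = 100. This is the CRC / FCS.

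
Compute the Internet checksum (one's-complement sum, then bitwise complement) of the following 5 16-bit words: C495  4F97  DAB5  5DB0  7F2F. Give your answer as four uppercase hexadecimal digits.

One's-complement addition (fold any carry out of bit 15 back into bit 0):
  0xC495 + 0x4F97 = 0x1142C → wrap carry → 0x142D
  0x142D + 0xDAB5 = 0x0EEE2
  0xEEE2 + 0x5DB0 = 0x14C92 → wrap carry → 0x4C93
  0x4C93 + 0x7F2F = 0x0CBC2
One's-complement sum = 0xCBC2.
Checksum = ~0xCBC2 & 0xFFFF = 0x343D.

343D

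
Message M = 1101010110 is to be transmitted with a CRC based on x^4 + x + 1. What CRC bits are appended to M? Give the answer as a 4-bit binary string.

Append 4 zeros: 11010101100000. Divide by 10011 (XOR where the leading bit is 1):
  pos 0: 11010 XOR 10011 = 01001
  pos 1: 10011 XOR 10011 = 00000
  pos 7: 11000 XOR 10011 = 01011
  pos 8: 10110 XOR 10011 = 00101
Remainder (last 4 bits) = 1010. This is the CRC / FCS.

1010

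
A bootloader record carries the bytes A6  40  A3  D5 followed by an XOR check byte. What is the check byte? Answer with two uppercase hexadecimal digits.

XOR the bytes together:
  start with 0xA6
  0xA6 ⊕ 0x40 = 0xE6
  0xE6 ⊕ 0xA3 = 0x45
  0x45 ⊕ 0xD5 = 0x90

90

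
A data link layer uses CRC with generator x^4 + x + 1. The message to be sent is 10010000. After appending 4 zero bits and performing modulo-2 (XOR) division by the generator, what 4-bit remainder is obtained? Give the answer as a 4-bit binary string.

1011

Append 4 zeros: 100100000000. Divide by 10011 (XOR where the leading bit is 1):
  pos 0: 10010 XOR 10011 = 00001
  pos 4: 10000 XOR 10011 = 00011
  pos 7: 11000 XOR 10011 = 01011
Remainder (last 4 bits) = 1011. This is the CRC / FCS.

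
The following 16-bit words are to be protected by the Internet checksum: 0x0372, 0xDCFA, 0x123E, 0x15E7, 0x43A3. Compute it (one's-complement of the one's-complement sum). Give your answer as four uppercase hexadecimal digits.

One's-complement addition (fold any carry out of bit 15 back into bit 0):
  0x0372 + 0xDCFA = 0x0E06C
  0xE06C + 0x123E = 0x0F2AA
  0xF2AA + 0x15E7 = 0x10891 → wrap carry → 0x0892
  0x0892 + 0x43A3 = 0x04C35
One's-complement sum = 0x4C35.
Checksum = ~0x4C35 & 0xFFFF = 0xB3CA.

B3CA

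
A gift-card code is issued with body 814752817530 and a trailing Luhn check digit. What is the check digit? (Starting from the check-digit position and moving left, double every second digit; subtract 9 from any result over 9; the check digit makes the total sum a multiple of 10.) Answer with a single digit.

1

Partial digits right→left: 0 3 5 7 1 8 2 5 7 4 1 8
Double every second digit counting from the check-digit position (so the 1st, 3rd, 5th, ... of the partial from the right).
  doubled (with −9 where >9): 0 1 2 4 5 2 → sum 14
  kept as-is: 3 7 8 5 4 8 → sum 35
Total = 14 + 35 = 49.
Check digit = (10 − (49 mod 10)) mod 10 = 1.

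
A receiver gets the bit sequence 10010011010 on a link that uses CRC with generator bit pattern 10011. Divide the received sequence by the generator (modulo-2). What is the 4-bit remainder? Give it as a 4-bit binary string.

Modulo-2 division of 10010011010 by 10011:
  pos 0: 10010 XOR 10011 = 00001
  pos 4: 10110 XOR 10011 = 00101
  pos 6: 10110 XOR 10011 = 00101
Remainder = 0101 (nonzero — an error is detected).

0101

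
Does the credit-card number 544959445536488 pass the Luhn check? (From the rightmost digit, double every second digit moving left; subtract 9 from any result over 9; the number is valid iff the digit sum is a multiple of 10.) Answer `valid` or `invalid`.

invalid

From the right, keep odd positions and double even positions (subtract 9 from any doubled value over 9):
  doubled (positions 2,4,...): 7 3 1 8 9 9 8 → sum 45
  kept (positions 1,3,...): 8 4 3 5 4 5 4 5 → sum 38
Total = 83.
83 mod 10 = 3, so the number is invalid.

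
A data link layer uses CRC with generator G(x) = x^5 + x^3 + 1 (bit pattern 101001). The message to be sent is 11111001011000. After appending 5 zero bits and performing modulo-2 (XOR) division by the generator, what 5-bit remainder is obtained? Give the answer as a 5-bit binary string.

Append 5 zeros: 1111100101100000000. Divide by 101001 (XOR where the leading bit is 1):
  pos 0: 111110 XOR 101001 = 010111
  pos 1: 101110 XOR 101001 = 000111
  pos 4: 111101 XOR 101001 = 010100
  pos 5: 101001 XOR 101001 = 000000
Remainder (last 5 bits) = 00000. This is the CRC / FCS.

00000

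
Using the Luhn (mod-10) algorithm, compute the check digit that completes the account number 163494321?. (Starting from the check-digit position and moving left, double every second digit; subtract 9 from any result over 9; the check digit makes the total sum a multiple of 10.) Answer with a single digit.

Partial digits right→left: 1 2 3 4 9 4 3 6 1
Double every second digit counting from the check-digit position (so the 1st, 3rd, 5th, ... of the partial from the right).
  doubled (with −9 where >9): 2 6 9 6 2 → sum 25
  kept as-is: 2 4 4 6 → sum 16
Total = 25 + 16 = 41.
Check digit = (10 − (41 mod 10)) mod 10 = 9.

9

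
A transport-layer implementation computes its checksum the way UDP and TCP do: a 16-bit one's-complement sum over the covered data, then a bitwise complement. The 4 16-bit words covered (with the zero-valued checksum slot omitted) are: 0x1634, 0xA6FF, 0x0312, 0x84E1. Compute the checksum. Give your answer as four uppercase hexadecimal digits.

One's-complement addition (fold any carry out of bit 15 back into bit 0):
  0x1634 + 0xA6FF = 0x0BD33
  0xBD33 + 0x0312 = 0x0C045
  0xC045 + 0x84E1 = 0x14526 → wrap carry → 0x4527
One's-complement sum = 0x4527.
Checksum = ~0x4527 & 0xFFFF = 0xBAD8.

BAD8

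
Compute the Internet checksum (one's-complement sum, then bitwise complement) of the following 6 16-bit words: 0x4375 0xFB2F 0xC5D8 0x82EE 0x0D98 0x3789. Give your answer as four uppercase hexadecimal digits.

One's-complement addition (fold any carry out of bit 15 back into bit 0):
  0x4375 + 0xFB2F = 0x13EA4 → wrap carry → 0x3EA5
  0x3EA5 + 0xC5D8 = 0x1047D → wrap carry → 0x047E
  0x047E + 0x82EE = 0x0876C
  0x876C + 0x0D98 = 0x09504
  0x9504 + 0x3789 = 0x0CC8D
One's-complement sum = 0xCC8D.
Checksum = ~0xCC8D & 0xFFFF = 0x3372.

3372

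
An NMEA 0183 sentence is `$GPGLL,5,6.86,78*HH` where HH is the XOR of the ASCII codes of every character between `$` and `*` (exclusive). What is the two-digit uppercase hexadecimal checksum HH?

50

XOR the ASCII codes of the payload characters:
  'G' = 0x47 → acc = 0x47
  'P' = 0x50 → acc = 0x17
  'G' = 0x47 → acc = 0x50
  'L' = 0x4C → acc = 0x1C
  'L' = 0x4C → acc = 0x50
  ',' = 0x2C → acc = 0x7C
  '5' = 0x35 → acc = 0x49
  ',' = 0x2C → acc = 0x65
  '6' = 0x36 → acc = 0x53
  '.' = 0x2E → acc = 0x7D
  '8' = 0x38 → acc = 0x45
  '6' = 0x36 → acc = 0x73
  ',' = 0x2C → acc = 0x5F
  '7' = 0x37 → acc = 0x68
  '8' = 0x38 → acc = 0x50
Checksum = 0x50.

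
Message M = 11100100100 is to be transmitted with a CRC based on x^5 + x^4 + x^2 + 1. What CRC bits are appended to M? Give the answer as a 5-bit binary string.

11010

Append 5 zeros: 1110010010000000. Divide by 110101 (XOR where the leading bit is 1):
  pos 0: 111001 XOR 110101 = 001100
  pos 2: 110000 XOR 110101 = 000101
  pos 5: 101100 XOR 110101 = 011001
  pos 6: 110010 XOR 110101 = 000111
  pos 9: 111000 XOR 110101 = 001101
Remainder (last 5 bits) = 11010. This is the CRC / FCS.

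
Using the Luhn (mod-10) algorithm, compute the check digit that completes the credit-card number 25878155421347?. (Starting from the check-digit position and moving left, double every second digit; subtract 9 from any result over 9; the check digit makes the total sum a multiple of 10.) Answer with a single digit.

Partial digits right→left: 7 4 3 1 2 4 5 5 1 8 7 8 5 2
Double every second digit counting from the check-digit position (so the 1st, 3rd, 5th, ... of the partial from the right).
  doubled (with −9 where >9): 5 6 4 1 2 5 1 → sum 24
  kept as-is: 4 1 4 5 8 8 2 → sum 32
Total = 24 + 32 = 56.
Check digit = (10 − (56 mod 10)) mod 10 = 4.

4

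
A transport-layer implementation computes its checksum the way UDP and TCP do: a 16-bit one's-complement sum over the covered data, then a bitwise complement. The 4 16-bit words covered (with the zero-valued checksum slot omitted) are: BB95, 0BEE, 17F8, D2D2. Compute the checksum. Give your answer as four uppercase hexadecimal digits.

4DB1

One's-complement addition (fold any carry out of bit 15 back into bit 0):
  0xBB95 + 0x0BEE = 0x0C783
  0xC783 + 0x17F8 = 0x0DF7B
  0xDF7B + 0xD2D2 = 0x1B24D → wrap carry → 0xB24E
One's-complement sum = 0xB24E.
Checksum = ~0xB24E & 0xFFFF = 0x4DB1.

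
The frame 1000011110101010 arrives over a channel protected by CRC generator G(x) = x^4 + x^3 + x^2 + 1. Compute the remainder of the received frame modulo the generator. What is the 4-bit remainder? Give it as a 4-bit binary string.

Modulo-2 division of 1000011110101010 by 11101:
  pos 0: 10000 XOR 11101 = 01101
  pos 1: 11011 XOR 11101 = 00110
  pos 3: 11011 XOR 11101 = 00110
  pos 5: 11010 XOR 11101 = 00111
  pos 7: 11110 XOR 11101 = 00011
  pos 10: 11101 XOR 11101 = 00000
Remainder = 0000 (zero — the frame passes the CRC check).

0000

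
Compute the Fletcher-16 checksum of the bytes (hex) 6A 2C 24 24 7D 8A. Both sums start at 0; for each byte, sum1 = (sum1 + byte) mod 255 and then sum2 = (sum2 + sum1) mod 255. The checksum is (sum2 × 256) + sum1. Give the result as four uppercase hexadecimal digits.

Running sums (mod 255):
  after byte 0 (6A): sum1=106, sum2=106
  after byte 1 (2C): sum1=150, sum2=1
  after byte 2 (24): sum1=186, sum2=187
  after byte 3 (24): sum1=222, sum2=154
  after byte 4 (7D): sum1=92, sum2=246
  after byte 5 (8A): sum1=230, sum2=221
Checksum = sum2·256 + sum1 = 221·256 + 230 = 56806 = 0xDDE6.

DDE6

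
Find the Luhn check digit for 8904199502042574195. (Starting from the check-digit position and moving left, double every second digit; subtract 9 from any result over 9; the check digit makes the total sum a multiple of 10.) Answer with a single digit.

Partial digits right→left: 5 9 1 4 7 5 2 4 0 2 0 5 9 9 1 4 0 9 8
Double every second digit counting from the check-digit position (so the 1st, 3rd, 5th, ... of the partial from the right).
  doubled (with −9 where >9): 1 2 5 4 0 0 9 2 0 7 → sum 30
  kept as-is: 9 4 5 4 2 5 9 4 9 → sum 51
Total = 30 + 51 = 81.
Check digit = (10 − (81 mod 10)) mod 10 = 9.

9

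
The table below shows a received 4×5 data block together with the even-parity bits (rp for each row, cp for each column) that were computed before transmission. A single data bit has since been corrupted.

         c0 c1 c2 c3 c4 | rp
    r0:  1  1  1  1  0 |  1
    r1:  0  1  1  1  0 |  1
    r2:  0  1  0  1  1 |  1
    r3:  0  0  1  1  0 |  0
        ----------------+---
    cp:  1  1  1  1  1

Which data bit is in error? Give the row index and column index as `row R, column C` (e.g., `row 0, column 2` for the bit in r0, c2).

Recompute each row's even parity and compare to rp:
  r0: data parity 0, sent rp 1 → mismatch
  r1: data parity 1, sent rp 1 → ok
  r2: data parity 1, sent rp 1 → ok
  r3: data parity 0, sent rp 0 → ok
Recompute each column's even parity and compare to cp:
  c0: data parity 1, sent cp 1 → ok
  c1: data parity 1, sent cp 1 → ok
  c2: data parity 1, sent cp 1 → ok
  c3: data parity 0, sent cp 1 → mismatch
  c4: data parity 1, sent cp 1 → ok
Exactly one row (r0) and one column (c3) fail → the flipped bit is at their intersection.

row 0, column 3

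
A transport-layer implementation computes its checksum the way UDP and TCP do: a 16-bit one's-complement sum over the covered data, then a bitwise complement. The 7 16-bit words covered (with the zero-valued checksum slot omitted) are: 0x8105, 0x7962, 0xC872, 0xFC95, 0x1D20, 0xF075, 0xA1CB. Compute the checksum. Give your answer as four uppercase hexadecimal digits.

One's-complement addition (fold any carry out of bit 15 back into bit 0):
  0x8105 + 0x7962 = 0x0FA67
  0xFA67 + 0xC872 = 0x1C2D9 → wrap carry → 0xC2DA
  0xC2DA + 0xFC95 = 0x1BF6F → wrap carry → 0xBF70
  0xBF70 + 0x1D20 = 0x0DC90
  0xDC90 + 0xF075 = 0x1CD05 → wrap carry → 0xCD06
  0xCD06 + 0xA1CB = 0x16ED1 → wrap carry → 0x6ED2
One's-complement sum = 0x6ED2.
Checksum = ~0x6ED2 & 0xFFFF = 0x912D.

912D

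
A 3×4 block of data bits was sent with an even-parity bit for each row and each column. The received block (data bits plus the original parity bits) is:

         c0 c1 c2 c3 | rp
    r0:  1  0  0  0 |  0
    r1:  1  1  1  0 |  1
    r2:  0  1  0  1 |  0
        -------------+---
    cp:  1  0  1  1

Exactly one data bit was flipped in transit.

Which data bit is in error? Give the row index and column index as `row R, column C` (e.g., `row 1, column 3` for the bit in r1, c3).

Recompute each row's even parity and compare to rp:
  r0: data parity 1, sent rp 0 → mismatch
  r1: data parity 1, sent rp 1 → ok
  r2: data parity 0, sent rp 0 → ok
Recompute each column's even parity and compare to cp:
  c0: data parity 0, sent cp 1 → mismatch
  c1: data parity 0, sent cp 0 → ok
  c2: data parity 1, sent cp 1 → ok
  c3: data parity 1, sent cp 1 → ok
Exactly one row (r0) and one column (c0) fail → the flipped bit is at their intersection.

row 0, column 0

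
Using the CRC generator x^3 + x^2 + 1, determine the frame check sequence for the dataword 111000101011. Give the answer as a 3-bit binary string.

010

Append 3 zeros: 111000101011000. Divide by 1101 (XOR where the leading bit is 1):
  pos 0: 1110 XOR 1101 = 0011
  pos 2: 1100 XOR 1101 = 0001
  pos 5: 1101 XOR 1101 = 0000
  pos 10: 1100 XOR 1101 = 0001
Remainder (last 3 bits) = 010. This is the CRC / FCS.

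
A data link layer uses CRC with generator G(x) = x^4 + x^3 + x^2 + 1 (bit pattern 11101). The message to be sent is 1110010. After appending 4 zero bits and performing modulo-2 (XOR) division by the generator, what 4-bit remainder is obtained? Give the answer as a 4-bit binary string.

1001

Append 4 zeros: 11100100000. Divide by 11101 (XOR where the leading bit is 1):
  pos 0: 11100 XOR 11101 = 00001
  pos 4: 11000 XOR 11101 = 00101
  pos 6: 10100 XOR 11101 = 01001
Remainder (last 4 bits) = 1001. This is the CRC / FCS.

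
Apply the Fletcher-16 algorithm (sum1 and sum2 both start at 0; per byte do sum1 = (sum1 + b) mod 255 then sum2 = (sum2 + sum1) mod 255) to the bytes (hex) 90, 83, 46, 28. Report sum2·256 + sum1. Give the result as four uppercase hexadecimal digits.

Running sums (mod 255):
  after byte 0 (90): sum1=144, sum2=144
  after byte 1 (83): sum1=20, sum2=164
  after byte 2 (46): sum1=90, sum2=254
  after byte 3 (28): sum1=130, sum2=129
Checksum = sum2·256 + sum1 = 129·256 + 130 = 33154 = 0x8182.

8182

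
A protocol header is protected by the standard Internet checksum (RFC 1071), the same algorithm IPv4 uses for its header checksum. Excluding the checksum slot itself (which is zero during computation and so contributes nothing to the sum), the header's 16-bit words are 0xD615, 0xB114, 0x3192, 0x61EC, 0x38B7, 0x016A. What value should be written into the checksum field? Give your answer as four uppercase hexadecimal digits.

AB35

One's-complement addition (fold any carry out of bit 15 back into bit 0):
  0xD615 + 0xB114 = 0x18729 → wrap carry → 0x872A
  0x872A + 0x3192 = 0x0B8BC
  0xB8BC + 0x61EC = 0x11AA8 → wrap carry → 0x1AA9
  0x1AA9 + 0x38B7 = 0x05360
  0x5360 + 0x016A = 0x054CA
One's-complement sum = 0x54CA.
Checksum = ~0x54CA & 0xFFFF = 0xAB35.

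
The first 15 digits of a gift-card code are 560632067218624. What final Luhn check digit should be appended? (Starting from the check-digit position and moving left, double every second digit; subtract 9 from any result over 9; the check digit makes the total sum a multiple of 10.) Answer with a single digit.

Partial digits right→left: 4 2 6 8 1 2 7 6 0 2 3 6 0 6 5
Double every second digit counting from the check-digit position (so the 1st, 3rd, 5th, ... of the partial from the right).
  doubled (with −9 where >9): 8 3 2 5 0 6 0 1 → sum 25
  kept as-is: 2 8 2 6 2 6 6 → sum 32
Total = 25 + 32 = 57.
Check digit = (10 − (57 mod 10)) mod 10 = 3.

3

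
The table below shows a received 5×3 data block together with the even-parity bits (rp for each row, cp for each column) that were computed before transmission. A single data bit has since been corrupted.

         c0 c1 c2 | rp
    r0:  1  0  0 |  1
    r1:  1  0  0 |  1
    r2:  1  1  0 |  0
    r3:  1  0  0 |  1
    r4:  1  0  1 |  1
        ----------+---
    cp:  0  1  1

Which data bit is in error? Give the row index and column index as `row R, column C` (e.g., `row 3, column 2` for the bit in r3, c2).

Recompute each row's even parity and compare to rp:
  r0: data parity 1, sent rp 1 → ok
  r1: data parity 1, sent rp 1 → ok
  r2: data parity 0, sent rp 0 → ok
  r3: data parity 1, sent rp 1 → ok
  r4: data parity 0, sent rp 1 → mismatch
Recompute each column's even parity and compare to cp:
  c0: data parity 1, sent cp 0 → mismatch
  c1: data parity 1, sent cp 1 → ok
  c2: data parity 1, sent cp 1 → ok
Exactly one row (r4) and one column (c0) fail → the flipped bit is at their intersection.

row 4, column 0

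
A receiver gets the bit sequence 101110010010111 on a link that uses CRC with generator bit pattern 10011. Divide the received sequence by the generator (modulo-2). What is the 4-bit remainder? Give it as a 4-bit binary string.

0000

Modulo-2 division of 101110010010111 by 10011:
  pos 0: 10111 XOR 10011 = 00100
  pos 2: 10000 XOR 10011 = 00011
  pos 5: 11100 XOR 10011 = 01111
  pos 6: 11111 XOR 10011 = 01100
  pos 7: 11000 XOR 10011 = 01011
  pos 8: 10111 XOR 10011 = 00100
  pos 10: 10011 XOR 10011 = 00000
Remainder = 0000 (zero — the frame passes the CRC check).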